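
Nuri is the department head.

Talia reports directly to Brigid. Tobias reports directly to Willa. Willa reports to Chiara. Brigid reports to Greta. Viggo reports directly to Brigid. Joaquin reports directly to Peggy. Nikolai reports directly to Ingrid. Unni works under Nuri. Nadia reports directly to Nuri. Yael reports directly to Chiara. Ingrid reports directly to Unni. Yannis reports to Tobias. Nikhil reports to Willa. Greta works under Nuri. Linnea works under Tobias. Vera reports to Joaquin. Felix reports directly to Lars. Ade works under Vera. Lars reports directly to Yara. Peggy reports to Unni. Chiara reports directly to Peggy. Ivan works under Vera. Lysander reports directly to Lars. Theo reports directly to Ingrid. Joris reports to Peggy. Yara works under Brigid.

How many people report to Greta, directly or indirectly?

Greta directly manages Brigid. Under Brigid: Yara, Lars, Felix, Lysander, Viggo, Talia (6). That's 7 in total.

7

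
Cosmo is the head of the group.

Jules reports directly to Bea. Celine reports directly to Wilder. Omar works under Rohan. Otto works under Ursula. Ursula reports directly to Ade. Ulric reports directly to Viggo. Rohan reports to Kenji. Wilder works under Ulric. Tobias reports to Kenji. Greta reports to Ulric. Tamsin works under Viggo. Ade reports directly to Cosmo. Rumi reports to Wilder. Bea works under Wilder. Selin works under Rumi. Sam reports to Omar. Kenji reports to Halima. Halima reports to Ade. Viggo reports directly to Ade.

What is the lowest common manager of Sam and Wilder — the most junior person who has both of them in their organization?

Ade

Sam's chain of managers is Omar, Rohan, Kenji, Halima, Ade, Cosmo. Wilder's chain of managers is Ulric, Viggo, Ade, Cosmo. The first manager that appears in both chains is Ade.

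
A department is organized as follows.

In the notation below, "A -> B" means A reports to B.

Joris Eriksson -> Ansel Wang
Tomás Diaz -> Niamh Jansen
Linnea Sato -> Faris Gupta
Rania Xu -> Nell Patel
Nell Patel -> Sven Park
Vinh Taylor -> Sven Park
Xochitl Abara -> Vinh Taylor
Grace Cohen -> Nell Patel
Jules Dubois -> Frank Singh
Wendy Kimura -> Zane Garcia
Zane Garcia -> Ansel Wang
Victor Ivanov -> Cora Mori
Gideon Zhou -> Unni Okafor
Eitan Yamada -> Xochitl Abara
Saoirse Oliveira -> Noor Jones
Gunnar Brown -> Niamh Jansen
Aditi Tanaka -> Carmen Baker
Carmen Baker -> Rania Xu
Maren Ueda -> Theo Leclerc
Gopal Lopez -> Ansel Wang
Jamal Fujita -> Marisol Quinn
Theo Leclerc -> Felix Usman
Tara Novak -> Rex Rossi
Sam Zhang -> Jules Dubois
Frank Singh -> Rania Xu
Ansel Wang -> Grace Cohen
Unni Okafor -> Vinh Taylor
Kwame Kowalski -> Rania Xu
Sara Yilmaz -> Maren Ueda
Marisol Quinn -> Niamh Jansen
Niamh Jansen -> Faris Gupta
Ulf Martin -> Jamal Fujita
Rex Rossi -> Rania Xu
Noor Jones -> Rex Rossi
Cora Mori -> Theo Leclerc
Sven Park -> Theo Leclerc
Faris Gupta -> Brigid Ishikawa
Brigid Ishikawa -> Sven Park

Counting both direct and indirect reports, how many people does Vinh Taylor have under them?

Vinh Taylor directly manages Unni Okafor, Xochitl Abara. Under Unni Okafor: Gideon Zhou (1). Under Xochitl Abara: Eitan Yamada (1). So Vinh Taylor's organization is 2 direct reports plus everyone under them: 2 + 2 = 4.

4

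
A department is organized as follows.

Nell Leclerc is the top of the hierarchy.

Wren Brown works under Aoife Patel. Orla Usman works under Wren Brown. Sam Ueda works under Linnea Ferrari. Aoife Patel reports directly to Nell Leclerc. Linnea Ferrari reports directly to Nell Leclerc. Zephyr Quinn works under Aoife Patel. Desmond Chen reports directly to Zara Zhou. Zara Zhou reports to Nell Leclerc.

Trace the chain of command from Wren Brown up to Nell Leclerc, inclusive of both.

Wren Brown reports to Aoife Patel. Aoife Patel reports to Nell Leclerc. Nell Leclerc is at the top.

Wren Brown -> Aoife Patel -> Nell Leclerc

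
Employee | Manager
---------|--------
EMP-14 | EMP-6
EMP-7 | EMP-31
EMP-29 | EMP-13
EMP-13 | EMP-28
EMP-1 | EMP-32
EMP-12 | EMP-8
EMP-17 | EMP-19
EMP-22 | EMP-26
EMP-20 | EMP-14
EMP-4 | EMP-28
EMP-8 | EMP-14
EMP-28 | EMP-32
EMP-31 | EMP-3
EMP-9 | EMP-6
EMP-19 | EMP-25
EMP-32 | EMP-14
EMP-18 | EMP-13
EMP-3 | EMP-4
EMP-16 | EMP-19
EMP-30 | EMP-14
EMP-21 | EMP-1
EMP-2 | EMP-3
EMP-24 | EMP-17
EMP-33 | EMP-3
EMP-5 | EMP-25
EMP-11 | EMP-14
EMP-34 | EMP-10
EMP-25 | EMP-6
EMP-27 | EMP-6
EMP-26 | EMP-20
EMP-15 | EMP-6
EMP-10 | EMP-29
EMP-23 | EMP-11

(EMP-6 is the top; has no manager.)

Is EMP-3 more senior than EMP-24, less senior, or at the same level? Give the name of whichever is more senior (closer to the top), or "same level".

EMP-24

EMP-3 is 5 levels below EMP-6; EMP-24 is 4. EMP-24 is higher.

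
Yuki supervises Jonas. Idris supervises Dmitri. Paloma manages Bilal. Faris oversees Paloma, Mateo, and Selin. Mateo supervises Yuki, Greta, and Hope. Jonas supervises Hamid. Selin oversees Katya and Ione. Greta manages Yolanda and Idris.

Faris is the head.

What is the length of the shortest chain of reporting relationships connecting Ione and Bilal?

Ione is 2 levels below Faris, and Bilal is 2 levels below Faris (their lowest common manager). The shortest path runs up from Ione to Faris and back down to Bilal: 2 + 2 = 4 links.

4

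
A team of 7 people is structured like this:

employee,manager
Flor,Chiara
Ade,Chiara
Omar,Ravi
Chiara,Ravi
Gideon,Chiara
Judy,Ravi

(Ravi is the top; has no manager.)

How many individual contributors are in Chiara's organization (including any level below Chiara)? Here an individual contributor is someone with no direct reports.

3

The people in Chiara's organization with no one reporting to them are Flor, Gideon, Ade. That is 3.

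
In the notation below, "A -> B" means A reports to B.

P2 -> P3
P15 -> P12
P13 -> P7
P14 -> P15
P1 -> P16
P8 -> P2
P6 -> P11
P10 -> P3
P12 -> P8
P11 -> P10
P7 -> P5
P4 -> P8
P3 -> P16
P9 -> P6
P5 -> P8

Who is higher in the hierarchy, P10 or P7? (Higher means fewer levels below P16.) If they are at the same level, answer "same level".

P10 is 2 levels below P16; P7 is 5. P10 is higher.

P10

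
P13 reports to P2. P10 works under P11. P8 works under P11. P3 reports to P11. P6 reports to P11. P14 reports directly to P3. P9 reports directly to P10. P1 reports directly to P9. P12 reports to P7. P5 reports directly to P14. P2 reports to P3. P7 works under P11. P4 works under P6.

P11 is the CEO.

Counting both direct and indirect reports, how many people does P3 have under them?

P3 directly manages P14, P2. Under P14: P5 (1). Under P2: P13 (1). So P3's organization is 2 direct reports plus everyone under them: 2 + 2 = 4.

4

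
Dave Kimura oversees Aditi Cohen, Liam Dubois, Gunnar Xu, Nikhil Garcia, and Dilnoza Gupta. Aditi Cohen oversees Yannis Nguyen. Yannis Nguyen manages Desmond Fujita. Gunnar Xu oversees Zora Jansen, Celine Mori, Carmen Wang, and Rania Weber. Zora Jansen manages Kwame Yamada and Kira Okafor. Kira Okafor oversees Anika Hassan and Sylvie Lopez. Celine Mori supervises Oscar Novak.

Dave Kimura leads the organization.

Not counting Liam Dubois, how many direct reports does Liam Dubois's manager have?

Liam Dubois reports to Dave Kimura. Dave Kimura's other direct reports are Aditi Cohen, Gunnar Xu, Nikhil Garcia, Dilnoza Gupta — 4 peers.

4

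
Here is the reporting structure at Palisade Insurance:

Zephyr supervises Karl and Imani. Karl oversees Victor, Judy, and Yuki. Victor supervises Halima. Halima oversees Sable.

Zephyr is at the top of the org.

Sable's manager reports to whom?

Victor

Sable reports to Halima, and Halima reports to Victor. So Sable's skip-level manager is Victor.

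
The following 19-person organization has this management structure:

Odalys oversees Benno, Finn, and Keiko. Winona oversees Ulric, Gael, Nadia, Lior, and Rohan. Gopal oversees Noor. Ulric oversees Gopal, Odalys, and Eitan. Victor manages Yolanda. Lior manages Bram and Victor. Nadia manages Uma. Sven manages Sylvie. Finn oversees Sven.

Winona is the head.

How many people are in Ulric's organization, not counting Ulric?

Ulric directly manages Eitan, Odalys, Gopal. Eitan has no reports. Under Odalys: Benno, Finn, Sven, Sylvie, Keiko (5). Under Gopal: Noor (1). So Ulric's organization is 3 direct reports plus everyone under them: 1 + 6 + 2 = 9.

9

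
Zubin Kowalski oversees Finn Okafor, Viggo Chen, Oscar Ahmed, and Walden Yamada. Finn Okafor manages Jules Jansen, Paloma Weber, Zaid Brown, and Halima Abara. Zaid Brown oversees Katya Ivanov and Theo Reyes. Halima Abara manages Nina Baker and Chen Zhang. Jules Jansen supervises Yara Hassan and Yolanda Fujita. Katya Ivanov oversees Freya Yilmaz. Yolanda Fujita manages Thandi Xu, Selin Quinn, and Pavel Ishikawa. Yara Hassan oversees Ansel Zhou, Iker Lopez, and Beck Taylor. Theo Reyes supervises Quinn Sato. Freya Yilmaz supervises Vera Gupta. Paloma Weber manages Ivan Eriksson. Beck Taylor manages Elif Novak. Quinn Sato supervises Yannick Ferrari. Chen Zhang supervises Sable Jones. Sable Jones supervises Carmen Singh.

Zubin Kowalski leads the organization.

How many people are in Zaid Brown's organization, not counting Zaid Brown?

6

Zaid Brown directly manages Katya Ivanov, Theo Reyes. Under Katya Ivanov: Freya Yilmaz, Vera Gupta (2). Under Theo Reyes: Quinn Sato, Yannick Ferrari (2). So Zaid Brown's organization is 2 direct reports plus everyone under them: 3 + 3 = 6.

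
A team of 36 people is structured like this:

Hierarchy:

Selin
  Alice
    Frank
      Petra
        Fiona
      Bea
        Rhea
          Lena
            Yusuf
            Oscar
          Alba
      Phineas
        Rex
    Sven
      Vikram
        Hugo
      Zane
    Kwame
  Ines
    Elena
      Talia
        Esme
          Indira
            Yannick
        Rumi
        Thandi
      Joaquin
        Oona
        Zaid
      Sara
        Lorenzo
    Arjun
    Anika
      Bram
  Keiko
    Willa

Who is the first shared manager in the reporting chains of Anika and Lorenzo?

Ines

Anika's chain of managers is Ines, Selin. Lorenzo's chain of managers is Sara, Elena, Ines, Selin. The first manager that appears in both chains is Ines.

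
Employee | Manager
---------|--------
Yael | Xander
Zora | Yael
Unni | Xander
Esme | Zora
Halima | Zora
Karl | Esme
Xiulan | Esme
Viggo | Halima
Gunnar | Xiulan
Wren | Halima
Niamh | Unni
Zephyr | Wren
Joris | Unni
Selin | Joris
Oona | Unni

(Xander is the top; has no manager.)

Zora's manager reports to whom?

Xander

Zora reports to Yael, and Yael reports to Xander. So Zora's skip-level manager is Xander.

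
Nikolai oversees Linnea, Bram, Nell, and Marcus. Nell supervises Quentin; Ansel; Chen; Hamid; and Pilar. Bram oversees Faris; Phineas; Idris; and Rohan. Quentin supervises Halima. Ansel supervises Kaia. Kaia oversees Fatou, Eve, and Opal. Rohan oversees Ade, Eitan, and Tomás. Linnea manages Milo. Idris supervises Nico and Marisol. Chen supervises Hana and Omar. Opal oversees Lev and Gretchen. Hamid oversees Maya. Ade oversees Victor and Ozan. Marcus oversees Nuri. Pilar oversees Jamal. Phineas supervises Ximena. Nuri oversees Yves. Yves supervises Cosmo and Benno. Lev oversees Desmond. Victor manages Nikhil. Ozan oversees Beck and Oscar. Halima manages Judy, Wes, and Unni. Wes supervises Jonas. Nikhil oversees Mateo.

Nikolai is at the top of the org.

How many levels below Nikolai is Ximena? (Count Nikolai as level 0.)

Chain from Ximena up to Nikolai: Ximena → Phineas → Bram → Nikolai. That is 3 steps up, so Ximena is 3 levels below Nikolai.

3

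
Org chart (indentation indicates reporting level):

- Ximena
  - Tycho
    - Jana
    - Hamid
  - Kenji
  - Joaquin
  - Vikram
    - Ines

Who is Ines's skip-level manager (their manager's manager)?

Ines reports to Vikram, and Vikram reports to Ximena. So Ines's skip-level manager is Ximena.

Ximena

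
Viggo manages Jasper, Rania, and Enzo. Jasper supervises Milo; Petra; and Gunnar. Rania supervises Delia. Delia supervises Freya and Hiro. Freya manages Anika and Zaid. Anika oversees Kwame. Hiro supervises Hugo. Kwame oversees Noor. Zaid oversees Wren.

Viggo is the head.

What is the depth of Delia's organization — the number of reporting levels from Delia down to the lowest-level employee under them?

The longest chain under Delia runs Delia → Freya → Anika → Kwame → Noor, which is 4 levels below Delia.

4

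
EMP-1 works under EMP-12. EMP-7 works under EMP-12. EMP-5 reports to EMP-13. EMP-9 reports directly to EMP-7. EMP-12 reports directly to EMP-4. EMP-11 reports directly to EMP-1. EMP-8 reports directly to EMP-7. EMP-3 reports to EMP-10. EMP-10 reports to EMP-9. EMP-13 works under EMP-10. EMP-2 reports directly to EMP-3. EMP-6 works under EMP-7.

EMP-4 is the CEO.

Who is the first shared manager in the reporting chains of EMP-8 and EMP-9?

EMP-7

EMP-8's chain of managers is EMP-7, EMP-12, EMP-4. EMP-9's chain of managers is EMP-7, EMP-12, EMP-4. The first manager that appears in both chains is EMP-7.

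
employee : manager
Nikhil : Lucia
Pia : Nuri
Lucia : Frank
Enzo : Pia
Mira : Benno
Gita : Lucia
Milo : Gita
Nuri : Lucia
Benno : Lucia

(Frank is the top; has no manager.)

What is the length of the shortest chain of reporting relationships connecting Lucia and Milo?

Milo is in Lucia's organization: the chain from Milo up to Lucia is Milo → Gita → Lucia, which is 2 links.

2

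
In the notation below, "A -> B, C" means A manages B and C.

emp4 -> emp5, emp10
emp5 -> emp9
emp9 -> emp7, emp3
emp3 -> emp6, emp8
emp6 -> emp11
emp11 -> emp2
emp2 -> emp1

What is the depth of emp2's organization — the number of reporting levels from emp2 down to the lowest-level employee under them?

1

The longest chain under emp2 runs emp2 → emp1, which is 1 level below emp2.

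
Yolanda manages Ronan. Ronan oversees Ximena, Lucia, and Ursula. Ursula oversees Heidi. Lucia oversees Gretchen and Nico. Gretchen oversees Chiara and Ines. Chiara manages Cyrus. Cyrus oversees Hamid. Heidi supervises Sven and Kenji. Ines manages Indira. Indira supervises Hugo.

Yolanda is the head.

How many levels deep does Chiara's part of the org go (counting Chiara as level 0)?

The longest chain under Chiara runs Chiara → Cyrus → Hamid, which is 2 levels below Chiara.

2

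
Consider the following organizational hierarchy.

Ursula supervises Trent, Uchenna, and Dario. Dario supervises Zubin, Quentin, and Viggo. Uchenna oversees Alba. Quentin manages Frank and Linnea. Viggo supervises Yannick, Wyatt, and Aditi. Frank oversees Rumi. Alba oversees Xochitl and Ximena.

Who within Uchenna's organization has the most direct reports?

Alba

Direct-report counts within Uchenna's organization: Uchenna has 1; Alba has 2. The largest is 2, held by Alba.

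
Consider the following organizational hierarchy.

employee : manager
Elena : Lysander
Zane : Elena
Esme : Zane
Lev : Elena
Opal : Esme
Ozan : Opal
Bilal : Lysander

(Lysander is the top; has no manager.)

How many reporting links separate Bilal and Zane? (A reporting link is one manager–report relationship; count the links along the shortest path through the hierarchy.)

3

Bilal is 1 level below Lysander, and Zane is 2 levels below Lysander (their lowest common manager). The shortest path runs up from Bilal to Lysander and back down to Zane: 1 + 2 = 3 links.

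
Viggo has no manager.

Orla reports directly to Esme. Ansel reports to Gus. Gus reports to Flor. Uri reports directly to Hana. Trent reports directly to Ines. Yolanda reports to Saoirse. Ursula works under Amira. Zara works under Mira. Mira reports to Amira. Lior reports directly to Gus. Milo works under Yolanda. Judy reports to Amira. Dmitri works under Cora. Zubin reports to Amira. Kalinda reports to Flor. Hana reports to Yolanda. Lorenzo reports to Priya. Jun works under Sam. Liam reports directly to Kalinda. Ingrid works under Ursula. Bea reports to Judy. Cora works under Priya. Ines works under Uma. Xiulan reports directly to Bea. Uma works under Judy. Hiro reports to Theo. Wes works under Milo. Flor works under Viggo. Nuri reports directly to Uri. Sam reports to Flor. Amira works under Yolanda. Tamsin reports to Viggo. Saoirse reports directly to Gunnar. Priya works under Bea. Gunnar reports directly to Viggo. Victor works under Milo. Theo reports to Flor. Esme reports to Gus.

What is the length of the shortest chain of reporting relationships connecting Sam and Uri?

7

Sam is 2 levels below Viggo, and Uri is 5 levels below Viggo (their lowest common manager). The shortest path runs up from Sam to Viggo and back down to Uri: 2 + 5 = 7 links.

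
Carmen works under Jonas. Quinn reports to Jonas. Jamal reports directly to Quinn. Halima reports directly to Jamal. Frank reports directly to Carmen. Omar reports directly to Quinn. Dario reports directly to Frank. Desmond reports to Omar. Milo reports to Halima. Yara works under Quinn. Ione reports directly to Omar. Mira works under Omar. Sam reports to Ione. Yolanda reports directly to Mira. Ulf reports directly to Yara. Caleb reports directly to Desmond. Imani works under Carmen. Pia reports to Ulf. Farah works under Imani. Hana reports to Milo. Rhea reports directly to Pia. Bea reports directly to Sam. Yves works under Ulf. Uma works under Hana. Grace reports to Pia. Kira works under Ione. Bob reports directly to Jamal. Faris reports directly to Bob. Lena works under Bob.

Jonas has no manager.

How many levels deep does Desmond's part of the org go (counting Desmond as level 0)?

1

The longest chain under Desmond runs Desmond → Caleb, which is 1 level below Desmond.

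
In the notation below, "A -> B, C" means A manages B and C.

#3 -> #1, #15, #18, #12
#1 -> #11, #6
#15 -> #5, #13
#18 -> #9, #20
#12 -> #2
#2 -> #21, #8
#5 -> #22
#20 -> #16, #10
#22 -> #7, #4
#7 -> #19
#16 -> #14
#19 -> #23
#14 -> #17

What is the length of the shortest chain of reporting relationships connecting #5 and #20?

#5 is 2 levels below #3, and #20 is 2 levels below #3 (their lowest common manager). The shortest path runs up from #5 to #3 and back down to #20: 2 + 2 = 4 links.

4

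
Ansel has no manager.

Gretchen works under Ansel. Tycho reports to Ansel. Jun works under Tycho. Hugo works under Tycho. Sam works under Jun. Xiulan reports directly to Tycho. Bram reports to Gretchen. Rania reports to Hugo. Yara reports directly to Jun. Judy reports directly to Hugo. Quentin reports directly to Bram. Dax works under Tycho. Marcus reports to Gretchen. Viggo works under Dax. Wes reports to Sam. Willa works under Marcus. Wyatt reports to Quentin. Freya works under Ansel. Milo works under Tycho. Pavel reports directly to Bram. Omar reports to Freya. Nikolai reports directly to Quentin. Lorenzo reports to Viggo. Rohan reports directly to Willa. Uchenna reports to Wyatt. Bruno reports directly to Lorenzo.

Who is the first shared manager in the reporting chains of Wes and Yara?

Jun

Wes's chain of managers is Sam, Jun, Tycho, Ansel. Yara's chain of managers is Jun, Tycho, Ansel. The first manager that appears in both chains is Jun.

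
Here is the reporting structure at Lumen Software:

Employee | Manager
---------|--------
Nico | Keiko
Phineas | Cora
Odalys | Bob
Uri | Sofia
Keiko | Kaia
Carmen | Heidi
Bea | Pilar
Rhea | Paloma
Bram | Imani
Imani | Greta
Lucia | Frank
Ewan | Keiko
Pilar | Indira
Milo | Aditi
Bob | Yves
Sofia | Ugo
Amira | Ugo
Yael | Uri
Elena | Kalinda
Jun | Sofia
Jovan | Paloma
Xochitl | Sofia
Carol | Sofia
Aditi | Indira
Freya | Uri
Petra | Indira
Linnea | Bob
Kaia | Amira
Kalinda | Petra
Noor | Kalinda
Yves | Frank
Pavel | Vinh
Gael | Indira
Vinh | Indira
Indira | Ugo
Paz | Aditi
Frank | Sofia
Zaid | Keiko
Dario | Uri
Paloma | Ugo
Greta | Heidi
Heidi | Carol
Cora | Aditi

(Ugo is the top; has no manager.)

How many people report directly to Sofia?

5

Sofia directly manages Carol, Xochitl, Frank, Uri, Jun. That is 5 direct reports.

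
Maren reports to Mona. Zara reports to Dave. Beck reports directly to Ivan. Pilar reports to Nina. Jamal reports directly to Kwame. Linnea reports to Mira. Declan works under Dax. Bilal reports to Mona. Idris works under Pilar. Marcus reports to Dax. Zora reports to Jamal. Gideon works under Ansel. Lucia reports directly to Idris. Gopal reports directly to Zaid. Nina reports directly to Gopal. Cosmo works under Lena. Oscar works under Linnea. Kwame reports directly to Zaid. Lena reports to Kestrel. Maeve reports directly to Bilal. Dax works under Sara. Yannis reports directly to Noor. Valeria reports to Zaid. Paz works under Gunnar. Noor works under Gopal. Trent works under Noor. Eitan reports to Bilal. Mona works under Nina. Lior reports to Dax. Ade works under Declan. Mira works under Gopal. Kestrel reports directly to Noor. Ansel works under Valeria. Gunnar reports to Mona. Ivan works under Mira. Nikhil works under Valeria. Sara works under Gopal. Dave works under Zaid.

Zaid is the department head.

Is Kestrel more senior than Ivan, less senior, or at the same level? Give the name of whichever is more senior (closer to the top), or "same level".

same level

Both Kestrel and Ivan are 3 levels below Zaid.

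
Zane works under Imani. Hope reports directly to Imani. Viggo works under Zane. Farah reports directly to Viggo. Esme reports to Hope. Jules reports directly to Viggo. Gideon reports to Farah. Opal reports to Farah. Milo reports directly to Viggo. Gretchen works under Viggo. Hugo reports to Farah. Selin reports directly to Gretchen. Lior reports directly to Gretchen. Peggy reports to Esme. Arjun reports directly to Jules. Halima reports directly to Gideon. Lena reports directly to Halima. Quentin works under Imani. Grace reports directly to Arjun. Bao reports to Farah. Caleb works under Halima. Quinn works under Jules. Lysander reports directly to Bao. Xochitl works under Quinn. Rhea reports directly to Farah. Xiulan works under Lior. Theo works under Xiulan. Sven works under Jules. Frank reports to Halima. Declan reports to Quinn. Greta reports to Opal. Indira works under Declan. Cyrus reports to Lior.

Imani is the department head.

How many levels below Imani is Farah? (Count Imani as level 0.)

Chain from Farah up to Imani: Farah → Viggo → Zane → Imani. That is 3 steps up, so Farah is 3 levels below Imani.

3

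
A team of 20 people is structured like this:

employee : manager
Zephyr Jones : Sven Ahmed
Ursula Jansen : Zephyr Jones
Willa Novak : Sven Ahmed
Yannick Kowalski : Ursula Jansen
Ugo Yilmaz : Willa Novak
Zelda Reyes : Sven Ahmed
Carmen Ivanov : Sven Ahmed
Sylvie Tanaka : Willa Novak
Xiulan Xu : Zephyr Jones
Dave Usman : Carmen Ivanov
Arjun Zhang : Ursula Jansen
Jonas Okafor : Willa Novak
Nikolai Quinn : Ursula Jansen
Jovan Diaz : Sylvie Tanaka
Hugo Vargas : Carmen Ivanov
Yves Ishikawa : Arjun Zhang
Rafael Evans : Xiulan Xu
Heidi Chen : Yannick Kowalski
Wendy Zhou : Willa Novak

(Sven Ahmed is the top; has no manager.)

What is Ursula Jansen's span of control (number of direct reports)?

3

Ursula Jansen directly manages Yannick Kowalski, Arjun Zhang, Nikolai Quinn. That is 3 direct reports.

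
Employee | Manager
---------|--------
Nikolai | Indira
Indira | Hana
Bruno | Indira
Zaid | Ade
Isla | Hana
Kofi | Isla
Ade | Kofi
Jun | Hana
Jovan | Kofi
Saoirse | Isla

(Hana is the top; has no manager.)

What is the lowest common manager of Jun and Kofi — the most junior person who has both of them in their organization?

Jun's chain of managers is Hana. Kofi's chain of managers is Isla, Hana. The first manager that appears in both chains is Hana.

Hana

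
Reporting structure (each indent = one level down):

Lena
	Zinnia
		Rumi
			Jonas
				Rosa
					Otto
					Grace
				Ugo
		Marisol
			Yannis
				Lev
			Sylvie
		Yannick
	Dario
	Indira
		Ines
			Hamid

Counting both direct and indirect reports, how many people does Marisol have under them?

Marisol directly manages Yannis, Sylvie. Under Yannis: Lev (1). Sylvie has no reports. So Marisol's organization is 2 direct reports plus everyone under them: 2 + 1 = 3.

3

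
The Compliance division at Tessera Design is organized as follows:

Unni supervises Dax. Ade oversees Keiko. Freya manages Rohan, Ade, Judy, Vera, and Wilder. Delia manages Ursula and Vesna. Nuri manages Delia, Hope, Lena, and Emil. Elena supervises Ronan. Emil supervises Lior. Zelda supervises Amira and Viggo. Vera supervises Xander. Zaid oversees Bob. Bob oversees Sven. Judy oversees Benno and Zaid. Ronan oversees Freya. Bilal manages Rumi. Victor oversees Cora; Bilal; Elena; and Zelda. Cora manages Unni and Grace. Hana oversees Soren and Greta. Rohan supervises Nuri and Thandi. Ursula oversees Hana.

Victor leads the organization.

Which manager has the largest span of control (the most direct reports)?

Direct-report counts: Victor has 4; Zelda has 2; Elena has 1; Ronan has 1; Freya has 5; Vera has 1; Judy has 2; Zaid has 1; Bob has 1; Ade has 1; Rohan has 2; Nuri has 4; Emil has 1; Delia has 2; Ursula has 1; Hana has 2; Bilal has 1; Cora has 2; Unni has 1. The largest is 5, held by Freya.

Freya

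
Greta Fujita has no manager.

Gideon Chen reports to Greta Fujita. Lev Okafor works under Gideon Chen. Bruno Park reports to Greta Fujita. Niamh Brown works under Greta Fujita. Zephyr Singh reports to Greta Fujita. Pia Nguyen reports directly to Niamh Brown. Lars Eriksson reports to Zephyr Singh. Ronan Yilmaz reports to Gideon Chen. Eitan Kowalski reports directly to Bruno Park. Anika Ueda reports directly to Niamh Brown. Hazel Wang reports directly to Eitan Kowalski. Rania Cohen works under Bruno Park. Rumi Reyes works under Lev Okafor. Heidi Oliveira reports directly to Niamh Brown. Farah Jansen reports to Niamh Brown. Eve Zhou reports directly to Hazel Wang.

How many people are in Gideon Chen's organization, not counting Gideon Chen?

3

Gideon Chen directly manages Lev Okafor, Ronan Yilmaz. Under Lev Okafor: Rumi Reyes (1). Ronan Yilmaz has no reports. So Gideon Chen's organization is 2 direct reports plus everyone under them: 2 + 1 = 3.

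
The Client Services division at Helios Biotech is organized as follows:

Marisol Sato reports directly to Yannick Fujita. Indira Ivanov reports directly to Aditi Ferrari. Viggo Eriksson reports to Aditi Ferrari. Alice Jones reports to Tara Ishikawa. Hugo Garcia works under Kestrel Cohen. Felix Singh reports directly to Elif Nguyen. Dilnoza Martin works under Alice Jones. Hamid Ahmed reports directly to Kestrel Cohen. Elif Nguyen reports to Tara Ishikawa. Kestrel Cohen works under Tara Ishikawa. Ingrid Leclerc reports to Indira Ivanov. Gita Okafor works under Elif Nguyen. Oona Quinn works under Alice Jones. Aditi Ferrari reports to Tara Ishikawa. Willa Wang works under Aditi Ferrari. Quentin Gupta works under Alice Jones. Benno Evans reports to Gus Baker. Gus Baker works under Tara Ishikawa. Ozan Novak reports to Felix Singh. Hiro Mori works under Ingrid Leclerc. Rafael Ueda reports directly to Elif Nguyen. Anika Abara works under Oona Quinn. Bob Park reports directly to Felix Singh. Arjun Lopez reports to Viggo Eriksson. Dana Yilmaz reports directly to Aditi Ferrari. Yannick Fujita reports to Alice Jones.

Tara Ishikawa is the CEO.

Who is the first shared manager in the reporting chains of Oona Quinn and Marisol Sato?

Alice Jones

Oona Quinn's chain of managers is Alice Jones, Tara Ishikawa. Marisol Sato's chain of managers is Yannick Fujita, Alice Jones, Tara Ishikawa. The first manager that appears in both chains is Alice Jones.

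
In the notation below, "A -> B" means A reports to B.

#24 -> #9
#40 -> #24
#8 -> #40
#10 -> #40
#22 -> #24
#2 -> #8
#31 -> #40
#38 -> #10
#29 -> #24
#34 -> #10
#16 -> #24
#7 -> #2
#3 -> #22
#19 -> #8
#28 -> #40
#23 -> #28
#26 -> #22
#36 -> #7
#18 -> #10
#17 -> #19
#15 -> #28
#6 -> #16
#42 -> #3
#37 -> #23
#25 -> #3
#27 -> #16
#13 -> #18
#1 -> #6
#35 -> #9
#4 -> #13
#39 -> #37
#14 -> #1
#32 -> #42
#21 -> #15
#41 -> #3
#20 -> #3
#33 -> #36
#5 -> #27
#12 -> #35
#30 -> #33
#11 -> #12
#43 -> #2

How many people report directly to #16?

#16 directly manages #6, #27. That is 2 direct reports.

2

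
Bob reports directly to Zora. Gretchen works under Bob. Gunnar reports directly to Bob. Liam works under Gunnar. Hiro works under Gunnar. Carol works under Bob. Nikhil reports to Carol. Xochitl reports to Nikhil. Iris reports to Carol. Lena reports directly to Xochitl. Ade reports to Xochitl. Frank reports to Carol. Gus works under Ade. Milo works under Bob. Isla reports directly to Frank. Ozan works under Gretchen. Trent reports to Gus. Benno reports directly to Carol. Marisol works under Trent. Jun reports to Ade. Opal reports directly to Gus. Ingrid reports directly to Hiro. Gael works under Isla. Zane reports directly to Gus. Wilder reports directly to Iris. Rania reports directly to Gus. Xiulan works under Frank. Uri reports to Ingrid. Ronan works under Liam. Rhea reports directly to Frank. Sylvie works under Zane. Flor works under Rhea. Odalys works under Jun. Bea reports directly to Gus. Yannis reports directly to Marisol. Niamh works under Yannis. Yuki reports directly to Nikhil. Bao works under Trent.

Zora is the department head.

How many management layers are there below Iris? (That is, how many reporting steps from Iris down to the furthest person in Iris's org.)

The longest chain under Iris runs Iris → Wilder, which is 1 level below Iris.

1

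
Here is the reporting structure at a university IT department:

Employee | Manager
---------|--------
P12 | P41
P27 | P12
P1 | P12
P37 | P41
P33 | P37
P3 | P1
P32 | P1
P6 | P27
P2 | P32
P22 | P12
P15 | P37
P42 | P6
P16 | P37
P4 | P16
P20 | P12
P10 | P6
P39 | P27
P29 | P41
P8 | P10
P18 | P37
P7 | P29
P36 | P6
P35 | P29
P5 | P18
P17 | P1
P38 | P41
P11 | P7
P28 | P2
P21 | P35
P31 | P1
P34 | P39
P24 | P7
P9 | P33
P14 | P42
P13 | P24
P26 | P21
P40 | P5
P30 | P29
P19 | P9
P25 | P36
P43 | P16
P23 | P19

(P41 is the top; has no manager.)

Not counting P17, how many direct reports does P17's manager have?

3

P17 reports to P1. P1's other direct reports are P3, P32, P31 — 3 peers.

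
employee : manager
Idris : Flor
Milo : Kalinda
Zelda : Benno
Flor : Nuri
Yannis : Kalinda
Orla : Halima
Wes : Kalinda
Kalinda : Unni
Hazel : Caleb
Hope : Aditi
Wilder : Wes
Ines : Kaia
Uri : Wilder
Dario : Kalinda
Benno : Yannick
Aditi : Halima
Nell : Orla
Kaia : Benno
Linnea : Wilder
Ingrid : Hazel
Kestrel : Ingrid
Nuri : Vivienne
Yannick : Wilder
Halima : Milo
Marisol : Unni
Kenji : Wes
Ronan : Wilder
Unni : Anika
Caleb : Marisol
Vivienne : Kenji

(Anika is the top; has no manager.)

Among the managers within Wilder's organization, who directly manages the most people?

Wilder

Direct-report counts within Wilder's organization: Wilder has 4; Yannick has 1; Benno has 2; Kaia has 1. The largest is 4, held by Wilder.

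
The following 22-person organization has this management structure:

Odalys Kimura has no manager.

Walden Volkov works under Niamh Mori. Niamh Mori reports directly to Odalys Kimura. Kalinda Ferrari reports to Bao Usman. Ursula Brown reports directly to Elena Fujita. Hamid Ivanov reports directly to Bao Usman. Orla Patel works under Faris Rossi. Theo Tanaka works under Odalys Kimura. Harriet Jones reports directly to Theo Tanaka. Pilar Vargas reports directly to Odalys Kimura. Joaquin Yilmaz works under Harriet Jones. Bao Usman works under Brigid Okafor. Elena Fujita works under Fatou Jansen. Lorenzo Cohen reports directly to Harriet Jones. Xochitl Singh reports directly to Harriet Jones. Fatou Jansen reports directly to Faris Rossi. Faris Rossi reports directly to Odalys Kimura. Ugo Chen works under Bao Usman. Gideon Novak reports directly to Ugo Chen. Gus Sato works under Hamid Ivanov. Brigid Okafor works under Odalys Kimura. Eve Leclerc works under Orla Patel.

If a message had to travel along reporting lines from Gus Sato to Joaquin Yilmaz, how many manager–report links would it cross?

Gus Sato is 4 levels below Odalys Kimura, and Joaquin Yilmaz is 3 levels below Odalys Kimura (their lowest common manager). The shortest path runs up from Gus Sato to Odalys Kimura and back down to Joaquin Yilmaz: 4 + 3 = 7 links.

7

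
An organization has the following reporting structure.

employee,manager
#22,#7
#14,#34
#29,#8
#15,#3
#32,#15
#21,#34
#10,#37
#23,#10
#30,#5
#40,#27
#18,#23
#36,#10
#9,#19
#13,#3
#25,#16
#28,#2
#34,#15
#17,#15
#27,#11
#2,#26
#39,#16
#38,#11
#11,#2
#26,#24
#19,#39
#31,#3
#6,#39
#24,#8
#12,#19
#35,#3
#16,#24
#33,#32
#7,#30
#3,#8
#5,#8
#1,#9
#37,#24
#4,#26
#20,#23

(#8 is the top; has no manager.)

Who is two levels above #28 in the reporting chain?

#28 reports to #2, and #2 reports to #26. So #28's skip-level manager is #26.

#26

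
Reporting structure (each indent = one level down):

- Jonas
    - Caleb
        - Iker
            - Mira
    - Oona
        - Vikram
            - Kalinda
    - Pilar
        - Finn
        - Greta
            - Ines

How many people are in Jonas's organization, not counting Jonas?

10

Jonas directly manages Caleb, Oona, Pilar. Under Caleb: Iker, Mira (2). Under Oona: Vikram, Kalinda (2). Under Pilar: Greta, Ines, Finn (3). So Jonas's organization is 3 direct reports plus everyone under them: 3 + 3 + 4 = 10.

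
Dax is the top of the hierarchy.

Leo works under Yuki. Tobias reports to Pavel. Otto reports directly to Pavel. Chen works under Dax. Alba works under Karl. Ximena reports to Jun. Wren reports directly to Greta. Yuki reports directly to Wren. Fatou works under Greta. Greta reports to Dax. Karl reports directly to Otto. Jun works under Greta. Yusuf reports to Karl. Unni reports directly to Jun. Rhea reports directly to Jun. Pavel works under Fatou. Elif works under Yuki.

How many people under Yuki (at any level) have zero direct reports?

The people in Yuki's organization with no one reporting to them are Leo, Elif. That is 2.

2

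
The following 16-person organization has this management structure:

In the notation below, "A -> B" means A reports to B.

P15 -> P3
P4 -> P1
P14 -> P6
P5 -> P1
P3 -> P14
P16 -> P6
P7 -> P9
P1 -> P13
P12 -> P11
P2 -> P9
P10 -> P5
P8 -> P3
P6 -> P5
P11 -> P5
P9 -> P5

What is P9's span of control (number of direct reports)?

P9 directly manages P2, P7. That is 2 direct reports.

2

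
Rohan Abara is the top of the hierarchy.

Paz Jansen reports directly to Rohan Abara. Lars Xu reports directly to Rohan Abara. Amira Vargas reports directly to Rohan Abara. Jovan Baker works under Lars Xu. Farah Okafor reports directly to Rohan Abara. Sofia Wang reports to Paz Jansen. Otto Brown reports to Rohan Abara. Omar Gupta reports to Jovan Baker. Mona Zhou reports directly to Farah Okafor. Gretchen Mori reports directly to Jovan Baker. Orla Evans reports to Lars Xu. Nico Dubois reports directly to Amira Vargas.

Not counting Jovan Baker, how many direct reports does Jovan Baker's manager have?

1

Jovan Baker reports to Lars Xu. Lars Xu's other direct reports are Orla Evans — 1 peer.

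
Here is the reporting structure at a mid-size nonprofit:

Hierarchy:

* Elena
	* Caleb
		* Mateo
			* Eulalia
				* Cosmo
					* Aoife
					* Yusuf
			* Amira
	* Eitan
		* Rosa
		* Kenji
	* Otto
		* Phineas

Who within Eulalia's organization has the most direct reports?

Cosmo

Direct-report counts within Eulalia's organization: Eulalia has 1; Cosmo has 2. The largest is 2, held by Cosmo.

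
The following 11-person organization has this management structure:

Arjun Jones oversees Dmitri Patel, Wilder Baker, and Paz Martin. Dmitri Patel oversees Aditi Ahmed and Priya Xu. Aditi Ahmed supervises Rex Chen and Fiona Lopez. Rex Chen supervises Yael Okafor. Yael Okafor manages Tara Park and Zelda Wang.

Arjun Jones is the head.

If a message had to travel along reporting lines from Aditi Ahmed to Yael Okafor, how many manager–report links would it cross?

2

Yael Okafor is in Aditi Ahmed's organization: the chain from Yael Okafor up to Aditi Ahmed is Yael Okafor → Rex Chen → Aditi Ahmed, which is 2 links.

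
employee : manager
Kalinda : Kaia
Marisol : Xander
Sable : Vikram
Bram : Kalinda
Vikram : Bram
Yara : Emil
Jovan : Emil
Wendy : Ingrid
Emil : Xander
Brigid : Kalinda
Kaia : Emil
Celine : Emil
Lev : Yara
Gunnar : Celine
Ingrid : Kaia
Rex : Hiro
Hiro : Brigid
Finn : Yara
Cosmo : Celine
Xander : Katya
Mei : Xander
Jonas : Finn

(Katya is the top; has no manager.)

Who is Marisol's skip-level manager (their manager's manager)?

Marisol reports to Xander, and Xander reports to Katya. So Marisol's skip-level manager is Katya.

Katya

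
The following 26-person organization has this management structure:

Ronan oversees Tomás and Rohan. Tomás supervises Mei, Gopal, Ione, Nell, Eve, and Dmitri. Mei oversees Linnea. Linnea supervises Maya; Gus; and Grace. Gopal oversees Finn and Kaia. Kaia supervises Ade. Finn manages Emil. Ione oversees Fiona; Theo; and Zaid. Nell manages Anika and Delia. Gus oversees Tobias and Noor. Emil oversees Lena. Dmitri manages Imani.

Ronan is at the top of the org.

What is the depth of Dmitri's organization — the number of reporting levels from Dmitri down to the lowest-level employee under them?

1

The longest chain under Dmitri runs Dmitri → Imani, which is 1 level below Dmitri.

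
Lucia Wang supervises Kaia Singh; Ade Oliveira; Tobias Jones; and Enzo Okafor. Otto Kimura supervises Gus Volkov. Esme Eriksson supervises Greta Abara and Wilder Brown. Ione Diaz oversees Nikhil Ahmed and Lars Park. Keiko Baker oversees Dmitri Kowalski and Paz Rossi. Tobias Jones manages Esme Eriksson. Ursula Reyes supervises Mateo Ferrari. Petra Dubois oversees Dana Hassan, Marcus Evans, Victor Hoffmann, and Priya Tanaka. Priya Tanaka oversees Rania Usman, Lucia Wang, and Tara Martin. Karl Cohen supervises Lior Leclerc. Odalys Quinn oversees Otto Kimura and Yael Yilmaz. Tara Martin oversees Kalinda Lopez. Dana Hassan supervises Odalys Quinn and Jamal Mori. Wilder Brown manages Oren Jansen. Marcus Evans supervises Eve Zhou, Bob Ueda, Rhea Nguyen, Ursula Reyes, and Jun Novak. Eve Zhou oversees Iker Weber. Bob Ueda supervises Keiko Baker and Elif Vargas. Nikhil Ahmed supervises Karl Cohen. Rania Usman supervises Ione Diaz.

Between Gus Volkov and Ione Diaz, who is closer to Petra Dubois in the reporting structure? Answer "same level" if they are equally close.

Ione Diaz

Gus Volkov is 4 levels below Petra Dubois; Ione Diaz is 3. Ione Diaz is higher.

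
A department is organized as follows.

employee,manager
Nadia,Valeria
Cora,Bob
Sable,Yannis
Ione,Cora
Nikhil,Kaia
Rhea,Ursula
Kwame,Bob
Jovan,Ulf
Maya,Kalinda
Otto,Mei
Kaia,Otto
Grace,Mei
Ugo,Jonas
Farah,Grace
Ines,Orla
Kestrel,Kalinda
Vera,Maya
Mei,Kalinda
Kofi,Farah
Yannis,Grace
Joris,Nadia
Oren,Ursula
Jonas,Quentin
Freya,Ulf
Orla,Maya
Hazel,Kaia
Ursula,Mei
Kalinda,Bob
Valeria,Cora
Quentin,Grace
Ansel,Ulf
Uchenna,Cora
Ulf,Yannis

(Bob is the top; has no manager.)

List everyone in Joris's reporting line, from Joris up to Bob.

Joris reports to Nadia. Nadia reports to Valeria. Valeria reports to Cora. Cora reports to Bob. Bob is at the top.

Joris -> Nadia -> Valeria -> Cora -> Bob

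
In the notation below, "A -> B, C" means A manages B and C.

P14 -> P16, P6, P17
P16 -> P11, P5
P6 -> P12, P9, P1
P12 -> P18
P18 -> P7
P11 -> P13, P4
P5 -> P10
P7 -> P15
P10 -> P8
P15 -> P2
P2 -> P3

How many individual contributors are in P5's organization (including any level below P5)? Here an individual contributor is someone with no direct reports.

1

The only person in P5's organization with no one reporting to them is P8. That is 1.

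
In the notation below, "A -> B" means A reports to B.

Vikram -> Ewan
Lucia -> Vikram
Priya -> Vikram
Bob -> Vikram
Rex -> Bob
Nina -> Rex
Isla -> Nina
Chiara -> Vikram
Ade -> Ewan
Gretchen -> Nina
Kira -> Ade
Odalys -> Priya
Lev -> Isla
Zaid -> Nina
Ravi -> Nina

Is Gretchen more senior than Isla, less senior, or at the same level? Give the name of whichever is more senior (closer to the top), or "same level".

same level

Both Gretchen and Isla are 5 levels below Ewan.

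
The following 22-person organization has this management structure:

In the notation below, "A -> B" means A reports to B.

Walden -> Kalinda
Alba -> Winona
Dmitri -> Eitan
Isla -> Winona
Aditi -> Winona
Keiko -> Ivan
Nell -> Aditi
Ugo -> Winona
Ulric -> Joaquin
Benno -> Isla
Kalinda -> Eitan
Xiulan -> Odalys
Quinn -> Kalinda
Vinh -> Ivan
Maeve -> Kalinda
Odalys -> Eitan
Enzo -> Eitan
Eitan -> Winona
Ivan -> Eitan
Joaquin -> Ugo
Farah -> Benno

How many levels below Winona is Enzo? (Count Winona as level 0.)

Chain from Enzo up to Winona: Enzo → Eitan → Winona. That is 2 steps up, so Enzo is 2 levels below Winona.

2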